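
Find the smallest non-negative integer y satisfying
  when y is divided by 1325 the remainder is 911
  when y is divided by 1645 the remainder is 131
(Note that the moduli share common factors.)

31386

gcd(1325, 1645) = 5 and 5 | (131 − 911), so the pair is consistent; merging gives y ≡ 31386 (mod 435925), where 435925 = lcm(1325, 1645).
The solution is unique modulo lcm(1325, 1645) = 435925.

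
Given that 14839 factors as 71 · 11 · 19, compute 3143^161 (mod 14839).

11811

Mod 71: 3143 ≡ 19; by Fermat, exponent reduces to 161 mod 70 = 21; 19^21 ≡ 25 (mod 71).
Mod 11: 3143 ≡ 8; by Fermat, exponent reduces to 161 mod 10 = 1; 8^1 ≡ 8 (mod 11).
Mod 19: 3143 ≡ 8; by Fermat, exponent reduces to 161 mod 18 = 17; 8^17 ≡ 12 (mod 19).
Combine by CRT: x ≡ 25 (mod 71), x ≡ 8 (mod 11), x ≡ 12 (mod 19) ⇒ x ≡ 11811 (mod 14839).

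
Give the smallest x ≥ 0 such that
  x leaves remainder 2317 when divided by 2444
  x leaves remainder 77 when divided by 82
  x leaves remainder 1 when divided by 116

Combine the congruences pairwise.
gcd(2444, 82) = 2 and 2 | (77 − 2317), so the pair is consistent; merging gives x ≡ 43865 (mod 100204), where 100204 = lcm(2444, 82).
gcd(100204, 116) = 4 and 4 | (1 − 43865), so the pair is consistent; merging gives x ≡ 2448761 (mod 2905916), where 2905916 = lcm(100204, 116).
The solution is unique modulo lcm(2444, 82, 116) = 2905916.

2448761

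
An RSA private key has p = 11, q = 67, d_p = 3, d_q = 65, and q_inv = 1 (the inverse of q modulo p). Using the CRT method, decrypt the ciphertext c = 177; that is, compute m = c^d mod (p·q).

254

m₁ = c^(d_p) mod p: c ≡ 1 (mod 11), and 1^3 mod 11 = 1.
m₂ = c^(d_q) mod q: c ≡ 43 (mod 67), and 43^65 mod 67 = 53.
h = q_inv·(m₁ − m₂) mod p = 1·(1 − 53) mod 11 = 3.
m = m₂ + h·q = 53 + 3·67 = 254.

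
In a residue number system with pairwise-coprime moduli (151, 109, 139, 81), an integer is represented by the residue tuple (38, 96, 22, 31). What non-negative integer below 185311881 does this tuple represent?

103377658

Combine the congruences pairwise.
From x ≡ 38 (mod 151) write x = 38 + 151t. Substituting into x ≡ 96 (mod 109) gives 151t ≡ 58 (mod 109), and since 42⁻¹ ≡ 13 (mod 109), t ≡ 100. Hence x ≡ 38 + 151·100 = 15138 (mod 16459).
From x ≡ 15138 (mod 16459) write x = 15138 + 16459t. Substituting into x ≡ 22 (mod 139) gives 16459t ≡ 35 (mod 139), and since 57⁻¹ ≡ 100 (mod 139), t ≡ 25. Hence x ≡ 15138 + 16459·25 = 426613 (mod 2287801).
From x ≡ 426613 (mod 2287801) write x = 426613 + 2287801t. Substituting into x ≡ 31 (mod 81) gives 2287801t ≡ 45 (mod 81), and since 37⁻¹ ≡ 46 (mod 81), t ≡ 45. Hence x ≡ 426613 + 2287801·45 = 103377658 (mod 185311881).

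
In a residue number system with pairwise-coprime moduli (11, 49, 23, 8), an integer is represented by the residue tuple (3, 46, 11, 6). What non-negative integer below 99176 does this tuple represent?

76486

The moduli are pairwise coprime; N = 11·49·23·8 = 99176.
N/11 = 9016; 9016 ≡ 7 (mod 11); 7·8 ≡ 1, so inverse 8.
N/49 = 2024; 2024 ≡ 15 (mod 49); 15·36 ≡ 1, so inverse 36.
N/23 = 4312; 4312 ≡ 11 (mod 23); 11·21 ≡ 1, so inverse 21.
N/8 = 12397; 12397 ≡ 5 (mod 8); 5·5 ≡ 1, so inverse 5.
x ≡ 3·9016·8 + 46·2024·36 + 11·4312·21 + 6·12397·5 = 4936110.
4936110 mod 99176 = 76486.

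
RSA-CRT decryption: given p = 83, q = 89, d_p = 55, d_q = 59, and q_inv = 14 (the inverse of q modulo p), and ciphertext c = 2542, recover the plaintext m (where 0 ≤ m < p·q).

m₁ = c^(d_p) mod p: c ≡ 52 (mod 83), and 52^55 mod 83 = 42.
m₂ = c^(d_q) mod q: c ≡ 50 (mod 89), and 50^59 mod 89 = 25.
h = q_inv·(m₁ − m₂) mod p = 14·(42 − 25) mod 83 = 72.
m = m₂ + h·q = 25 + 72·89 = 6433.

6433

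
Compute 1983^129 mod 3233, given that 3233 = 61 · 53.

3139

Mod 61: 1983 ≡ 31; by Fermat, exponent reduces to 129 mod 60 = 9; 31^9 ≡ 28 (mod 61).
Mod 53: 1983 ≡ 22; by Fermat, exponent reduces to 129 mod 52 = 25; 22^25 ≡ 12 (mod 53).
Combine by CRT: x ≡ 28 (mod 61), x ≡ 12 (mod 53) ⇒ x ≡ 3139 (mod 3233).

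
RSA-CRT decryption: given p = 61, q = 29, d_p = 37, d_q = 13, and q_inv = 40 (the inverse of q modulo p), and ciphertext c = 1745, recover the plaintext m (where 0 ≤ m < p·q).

557

m₁ = c^(d_p) mod p: c ≡ 37 (mod 61), and 37^37 mod 61 = 8.
m₂ = c^(d_q) mod q: c ≡ 5 (mod 29), and 5^13 mod 29 = 6.
h = q_inv·(m₁ − m₂) mod p = 40·(8 − 6) mod 61 = 19.
m = m₂ + h·q = 6 + 19·29 = 557.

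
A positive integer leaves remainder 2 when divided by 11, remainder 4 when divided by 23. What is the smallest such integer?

211

From x ≡ 2 (mod 11) write x = 2 + 11t. Substituting into x ≡ 4 (mod 23) gives 11t ≡ 2 (mod 23), and since 11⁻¹ ≡ 21 (mod 23), t ≡ 19. Hence x ≡ 2 + 11·19 = 211 (mod 253).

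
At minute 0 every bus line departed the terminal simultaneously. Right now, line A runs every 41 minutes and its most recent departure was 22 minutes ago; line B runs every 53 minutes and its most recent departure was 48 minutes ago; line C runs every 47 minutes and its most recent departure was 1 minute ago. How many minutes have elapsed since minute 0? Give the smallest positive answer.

47377

From t ≡ 22 (mod 41) write t = 22 + 41s. Substituting into t ≡ 48 (mod 53) gives 41s ≡ 26 (mod 53), and since 41⁻¹ ≡ 22 (mod 53), s ≡ 42. Hence t ≡ 22 + 41·42 = 1744 (mod 2173).
From t ≡ 1744 (mod 2173) write t = 1744 + 2173s. Substituting into t ≡ 1 (mod 47) gives 2173s ≡ 43 (mod 47), and since 11⁻¹ ≡ 30 (mod 47), s ≡ 21. Hence t ≡ 1744 + 2173·21 = 47377 (mod 102131).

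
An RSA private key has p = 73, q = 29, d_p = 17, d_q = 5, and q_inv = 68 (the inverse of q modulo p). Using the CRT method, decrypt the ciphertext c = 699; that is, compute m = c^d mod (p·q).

1548

m₁ = c^(d_p) mod p: c ≡ 42 (mod 73), and 42^17 mod 73 = 15.
m₂ = c^(d_q) mod q: c ≡ 3 (mod 29), and 3^5 mod 29 = 11.
h = q_inv·(m₁ − m₂) mod p = 68·(15 − 11) mod 73 = 53.
m = m₂ + h·q = 11 + 53·29 = 1548.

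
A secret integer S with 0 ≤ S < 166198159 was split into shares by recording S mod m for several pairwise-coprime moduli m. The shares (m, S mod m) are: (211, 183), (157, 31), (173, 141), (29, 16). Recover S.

From S ≡ 183 (mod 211) write S = 183 + 211t. Substituting into S ≡ 31 (mod 157) gives 211t ≡ 5 (mod 157), and since 54⁻¹ ≡ 32 (mod 157), t ≡ 3. Hence S ≡ 183 + 211·3 = 816 (mod 33127).
From S ≡ 816 (mod 33127) write S = 816 + 33127t. Substituting into S ≡ 141 (mod 173) gives 33127t ≡ 17 (mod 173), and since 84⁻¹ ≡ 138 (mod 173), t ≡ 97. Hence S ≡ 816 + 33127·97 = 3214135 (mod 5730971).
From S ≡ 3214135 (mod 5730971) write S = 3214135 + 5730971t. Substituting into S ≡ 16 (mod 29) gives 5730971t ≡ 9 (mod 29), and since 20⁻¹ ≡ 16 (mod 29), t ≡ 28. Hence S ≡ 3214135 + 5730971·28 = 163681323 (mod 166198159).

163681323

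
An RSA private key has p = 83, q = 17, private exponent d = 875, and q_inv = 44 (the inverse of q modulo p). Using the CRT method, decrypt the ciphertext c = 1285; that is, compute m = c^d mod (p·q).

360

d_p = d mod (p−1) = 875 mod 82 = 55; d_q = d mod (q−1) = 11.
m₁ = c^(d_p) mod p: c ≡ 40 (mod 83), and 40^55 mod 83 = 28.
m₂ = c^(d_q) mod q: c ≡ 10 (mod 17), and 10^11 mod 17 = 3.
h = q_inv·(m₁ − m₂) mod p = 44·(28 − 3) mod 83 = 21.
m = m₂ + h·q = 3 + 21·17 = 360.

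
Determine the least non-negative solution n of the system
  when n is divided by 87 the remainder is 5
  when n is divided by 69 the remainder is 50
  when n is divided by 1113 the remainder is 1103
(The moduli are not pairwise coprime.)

gcd(87, 69) = 3 and 3 | (50 − 5), so the pair is consistent; merging gives n ≡ 1223 (mod 2001), where 2001 = lcm(87, 69).
gcd(2001, 1113) = 3 and 3 | (1103 − 1223), so the pair is consistent; merging gives n ≡ 101273 (mod 742371), where 742371 = lcm(2001, 1113).
The solution is unique modulo lcm(87, 69, 1113) = 742371.

101273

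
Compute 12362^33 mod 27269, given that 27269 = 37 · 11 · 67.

26799

Mod 37: 12362 ≡ 4; 4^33 ≡ 11 (mod 37).
Mod 11: 12362 ≡ 9; by Fermat, exponent reduces to 33 mod 10 = 3; 9^3 ≡ 3 (mod 11).
Mod 67: 12362 ≡ 34; 34^33 ≡ 66 (mod 67).
Combine by CRT: x ≡ 11 (mod 37), x ≡ 3 (mod 11), x ≡ 66 (mod 67) ⇒ x ≡ 26799 (mod 27269).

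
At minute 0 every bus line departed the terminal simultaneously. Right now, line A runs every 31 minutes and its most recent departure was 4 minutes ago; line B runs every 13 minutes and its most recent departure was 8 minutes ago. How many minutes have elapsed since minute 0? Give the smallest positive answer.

190

From t ≡ 4 (mod 31) write t = 4 + 31s. Substituting into t ≡ 8 (mod 13) gives 31s ≡ 4 (mod 13), and since 5⁻¹ ≡ 8 (mod 13), s ≡ 6. Hence t ≡ 4 + 31·6 = 190 (mod 403).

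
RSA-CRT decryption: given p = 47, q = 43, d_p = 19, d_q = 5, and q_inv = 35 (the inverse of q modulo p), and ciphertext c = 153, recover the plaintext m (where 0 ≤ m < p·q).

1948

m₁ = c^(d_p) mod p: c ≡ 12 (mod 47), and 12^19 mod 47 = 21.
m₂ = c^(d_q) mod q: c ≡ 24 (mod 43), and 24^5 mod 43 = 13.
h = q_inv·(m₁ − m₂) mod p = 35·(21 − 13) mod 47 = 45.
m = m₂ + h·q = 13 + 45·43 = 1948.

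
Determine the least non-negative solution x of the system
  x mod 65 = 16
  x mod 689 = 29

2096

Combine the congruences pairwise.
gcd(65, 689) = 13 and 13 | (29 − 16), so the pair is consistent; merging gives x ≡ 2096 (mod 3445), where 3445 = lcm(65, 689).
The solution is unique modulo lcm(65, 689) = 3445.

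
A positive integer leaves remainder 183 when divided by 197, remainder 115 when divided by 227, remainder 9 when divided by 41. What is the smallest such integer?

1783427

From N ≡ 183 (mod 197) write N = 183 + 197t. Substituting into N ≡ 115 (mod 227) gives 197t ≡ 159 (mod 227), and since 197⁻¹ ≡ 174 (mod 227), t ≡ 199. Hence N ≡ 183 + 197·199 = 39386 (mod 44719).
From N ≡ 39386 (mod 44719) write N = 39386 + 44719t. Substituting into N ≡ 9 (mod 41) gives 44719t ≡ 24 (mod 41), and since 29⁻¹ ≡ 17 (mod 41), t ≡ 39. Hence N ≡ 39386 + 44719·39 = 1783427 (mod 1833479).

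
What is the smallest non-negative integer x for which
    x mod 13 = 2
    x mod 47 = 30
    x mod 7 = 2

The moduli are pairwise coprime; N = 13·47·7 = 4277.
N/13 = 329; 329 ≡ 4 (mod 13); 4·10 ≡ 1, so inverse 10.
N/47 = 91; 91 ≡ 44 (mod 47); 44·31 ≡ 1, so inverse 31.
N/7 = 611; 611 ≡ 2 (mod 7); 2·4 ≡ 1, so inverse 4.
x ≡ 2·329·10 + 30·91·31 + 2·611·4 = 96098.
96098 mod 4277 = 2004.

2004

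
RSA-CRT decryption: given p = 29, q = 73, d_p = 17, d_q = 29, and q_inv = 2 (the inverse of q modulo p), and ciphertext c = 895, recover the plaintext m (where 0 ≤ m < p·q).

m₁ = c^(d_p) mod p: c ≡ 25 (mod 29), and 25^17 mod 29 = 23.
m₂ = c^(d_q) mod q: c ≡ 19 (mod 73), and 19^29 mod 73 = 38.
h = q_inv·(m₁ − m₂) mod p = 2·(23 − 38) mod 29 = 28.
m = m₂ + h·q = 38 + 28·73 = 2082.

2082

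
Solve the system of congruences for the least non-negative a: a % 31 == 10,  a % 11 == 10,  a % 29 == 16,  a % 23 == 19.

From a ≡ 10 (mod 31) write a = 10 + 31t. Substituting into a ≡ 10 (mod 11) gives 31t ≡ 0 (mod 11), and since 9⁻¹ ≡ 5 (mod 11), t ≡ 0. Hence a ≡ 10 + 31·0 = 10 (mod 341).
From a ≡ 10 (mod 341) write a = 10 + 341t. Substituting into a ≡ 16 (mod 29) gives 341t ≡ 6 (mod 29), and since 22⁻¹ ≡ 4 (mod 29), t ≡ 24. Hence a ≡ 10 + 341·24 = 8194 (mod 9889).
From a ≡ 8194 (mod 9889) write a = 8194 + 9889t. Substituting into a ≡ 19 (mod 23) gives 9889t ≡ 13 (mod 23), and since 22⁻¹ ≡ 22 (mod 23), t ≡ 10. Hence a ≡ 8194 + 9889·10 = 107084 (mod 227447).

107084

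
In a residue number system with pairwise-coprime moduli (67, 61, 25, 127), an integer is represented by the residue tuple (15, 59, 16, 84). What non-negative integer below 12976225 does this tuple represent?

8606366

From x ≡ 15 (mod 67) write x = 15 + 67t. Substituting into x ≡ 59 (mod 61) gives 67t ≡ 44 (mod 61), and since 6⁻¹ ≡ 51 (mod 61), t ≡ 48. Hence x ≡ 15 + 67·48 = 3231 (mod 4087).
From x ≡ 3231 (mod 4087) write x = 3231 + 4087t. Substituting into x ≡ 16 (mod 25) gives 4087t ≡ 10 (mod 25), and since 12⁻¹ ≡ 23 (mod 25), t ≡ 5. Hence x ≡ 3231 + 4087·5 = 23666 (mod 102175).
From x ≡ 23666 (mod 102175) write x = 23666 + 102175t. Substituting into x ≡ 84 (mod 127) gives 102175t ≡ 40 (mod 127), and since 67⁻¹ ≡ 91 (mod 127), t ≡ 84. Hence x ≡ 23666 + 102175·84 = 8606366 (mod 12976225).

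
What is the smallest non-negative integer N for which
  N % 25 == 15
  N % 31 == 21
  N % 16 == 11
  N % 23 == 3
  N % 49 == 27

12216315

Combine the congruences pairwise.
From N ≡ 15 (mod 25) write N = 15 + 25t. Substituting into N ≡ 21 (mod 31) gives 25t ≡ 6 (mod 31), and since 25⁻¹ ≡ 5 (mod 31), t ≡ 30. Hence N ≡ 15 + 25·30 = 765 (mod 775).
From N ≡ 765 (mod 775) write N = 765 + 775t. Substituting into N ≡ 11 (mod 16) gives 775t ≡ 14 (mod 16), and since 7⁻¹ ≡ 7 (mod 16), t ≡ 2. Hence N ≡ 765 + 775·2 = 2315 (mod 12400).
From N ≡ 2315 (mod 12400) write N = 2315 + 12400t. Substituting into N ≡ 3 (mod 23) gives 12400t ≡ 11 (mod 23), and since 3⁻¹ ≡ 8 (mod 23), t ≡ 19. Hence N ≡ 2315 + 12400·19 = 237915 (mod 285200).
From N ≡ 237915 (mod 285200) write N = 237915 + 285200t. Substituting into N ≡ 27 (mod 49) gives 285200t ≡ 7 (mod 49), and since 20⁻¹ ≡ 27 (mod 49), t ≡ 42. Hence N ≡ 237915 + 285200·42 = 12216315 (mod 13974800).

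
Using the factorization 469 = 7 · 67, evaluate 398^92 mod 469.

456

Mod 7: 398 ≡ 6; by Fermat, exponent reduces to 92 mod 6 = 2; 6^2 ≡ 1 (mod 7).
Mod 67: 398 ≡ 63; by Fermat, exponent reduces to 92 mod 66 = 26; 63^26 ≡ 54 (mod 67).
Combine by CRT: x ≡ 1 (mod 7), x ≡ 54 (mod 67) ⇒ x ≡ 456 (mod 469).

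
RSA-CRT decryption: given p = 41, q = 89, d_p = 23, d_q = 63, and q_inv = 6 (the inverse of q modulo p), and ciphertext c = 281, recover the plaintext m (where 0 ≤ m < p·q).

2963

m₁ = c^(d_p) mod p: c ≡ 35 (mod 41), and 35^23 mod 41 = 11.
m₂ = c^(d_q) mod q: c ≡ 14 (mod 89), and 14^63 mod 89 = 26.
h = q_inv·(m₁ − m₂) mod p = 6·(11 − 26) mod 41 = 33.
m = m₂ + h·q = 26 + 33·89 = 2963.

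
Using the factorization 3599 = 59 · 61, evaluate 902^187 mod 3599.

841

Mod 59: 902 ≡ 17; by Fermat, exponent reduces to 187 mod 58 = 13; 17^13 ≡ 15 (mod 59).
Mod 61: 902 ≡ 48; by Fermat, exponent reduces to 187 mod 60 = 7; 48^7 ≡ 48 (mod 61).
Combine by CRT: x ≡ 15 (mod 59), x ≡ 48 (mod 61) ⇒ x ≡ 841 (mod 3599).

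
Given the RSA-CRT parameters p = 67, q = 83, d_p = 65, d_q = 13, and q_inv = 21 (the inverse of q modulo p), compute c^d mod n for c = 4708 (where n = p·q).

m₁ = c^(d_p) mod p: c ≡ 18 (mod 67), and 18^65 mod 67 = 41.
m₂ = c^(d_q) mod q: c ≡ 60 (mod 83), and 60^13 mod 83 = 2.
h = q_inv·(m₁ − m₂) mod p = 21·(41 − 2) mod 67 = 15.
m = m₂ + h·q = 2 + 15·83 = 1247.

1247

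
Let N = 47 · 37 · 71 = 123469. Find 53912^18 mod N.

Mod 47: 53912 ≡ 3; 3^18 ≡ 6 (mod 47).
Mod 37: 53912 ≡ 3; 3^18 ≡ 1 (mod 37).
Mod 71: 53912 ≡ 23; 23^18 ≡ 30 (mod 71).
Combine by CRT: x ≡ 6 (mod 47), x ≡ 1 (mod 37), x ≡ 30 (mod 71) ⇒ x ≡ 19981 (mod 123469).

19981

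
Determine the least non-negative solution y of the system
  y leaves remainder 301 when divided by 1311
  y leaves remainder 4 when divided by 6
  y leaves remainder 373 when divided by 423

Combine the congruences pairwise.
gcd(1311, 6) = 3 and 3 | (4 − 301), so the pair is consistent; merging gives y ≡ 1612 (mod 2622), where 2622 = lcm(1311, 6).
gcd(2622, 423) = 3 and 3 | (373 − 1612), so the pair is consistent; merging gives y ≡ 240214 (mod 369702), where 369702 = lcm(2622, 423).
The solution is unique modulo lcm(1311, 6, 423) = 369702.

240214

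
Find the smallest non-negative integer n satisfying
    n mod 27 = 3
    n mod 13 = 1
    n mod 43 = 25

5916

From n ≡ 3 (mod 27) write n = 3 + 27t. Substituting into n ≡ 1 (mod 13) gives 27t ≡ 11 (mod 13), and since 1⁻¹ ≡ 1 (mod 13), t ≡ 11. Hence n ≡ 3 + 27·11 = 300 (mod 351).
From n ≡ 300 (mod 351) write n = 300 + 351t. Substituting into n ≡ 25 (mod 43) gives 351t ≡ 26 (mod 43), and since 7⁻¹ ≡ 37 (mod 43), t ≡ 16. Hence n ≡ 300 + 351·16 = 5916 (mod 15093).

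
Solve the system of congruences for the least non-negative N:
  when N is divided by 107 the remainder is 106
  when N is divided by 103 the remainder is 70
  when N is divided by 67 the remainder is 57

528151

Combine the congruences pairwise.
From N ≡ 106 (mod 107) write N = 106 + 107t. Substituting into N ≡ 70 (mod 103) gives 107t ≡ 67 (mod 103), and since 4⁻¹ ≡ 26 (mod 103), t ≡ 94. Hence N ≡ 106 + 107·94 = 10164 (mod 11021).
From N ≡ 10164 (mod 11021) write N = 10164 + 11021t. Substituting into N ≡ 57 (mod 67) gives 11021t ≡ 10 (mod 67), and since 33⁻¹ ≡ 65 (mod 67), t ≡ 47. Hence N ≡ 10164 + 11021·47 = 528151 (mod 738407).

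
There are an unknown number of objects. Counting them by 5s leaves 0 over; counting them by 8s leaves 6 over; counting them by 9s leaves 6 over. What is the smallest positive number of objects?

From N ≡ 0 (mod 5) write N = 0 + 5t. Substituting into N ≡ 6 (mod 8) gives 5t ≡ 6 (mod 8), and since 5⁻¹ ≡ 5 (mod 8), t ≡ 6. Hence N ≡ 0 + 5·6 = 30 (mod 40).
From N ≡ 30 (mod 40) write N = 30 + 40t. Substituting into N ≡ 6 (mod 9) gives 40t ≡ 3 (mod 9), and since 4⁻¹ ≡ 7 (mod 9), t ≡ 3. Hence N ≡ 30 + 40·3 = 150 (mod 360).

150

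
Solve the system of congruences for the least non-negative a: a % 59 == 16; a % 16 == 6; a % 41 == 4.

32230

The moduli are pairwise coprime; N = 59·16·41 = 38704.
N/59 = 656; 656 ≡ 7 (mod 59); 7·17 ≡ 1, so inverse 17.
N/16 = 2419; 2419 ≡ 3 (mod 16); 3·11 ≡ 1, so inverse 11.
N/41 = 944; 944 ≡ 1 (mod 41), inverse 1.
a ≡ 16·656·17 + 6·2419·11 + 4·944·1 = 341862.
341862 mod 38704 = 32230.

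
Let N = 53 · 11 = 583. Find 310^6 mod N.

218

Mod 53: 310 ≡ 45; 45^6 ≡ 6 (mod 53).
Mod 11: 310 ≡ 2; 2^6 ≡ 9 (mod 11).
Combine by CRT: x ≡ 6 (mod 53), x ≡ 9 (mod 11) ⇒ x ≡ 218 (mod 583).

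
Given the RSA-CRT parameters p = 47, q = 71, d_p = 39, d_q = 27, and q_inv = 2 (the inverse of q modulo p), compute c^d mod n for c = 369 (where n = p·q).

1295

m₁ = c^(d_p) mod p: c ≡ 40 (mod 47), and 40^39 mod 47 = 26.
m₂ = c^(d_q) mod q: c ≡ 14 (mod 71), and 14^27 mod 71 = 17.
h = q_inv·(m₁ − m₂) mod p = 2·(26 − 17) mod 47 = 18.
m = m₂ + h·q = 17 + 18·71 = 1295.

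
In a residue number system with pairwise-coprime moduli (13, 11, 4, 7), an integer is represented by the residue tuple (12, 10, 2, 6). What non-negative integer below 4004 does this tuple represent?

The moduli are pairwise coprime; N = 13·11·4·7 = 4004.
N/13 = 308; 308 ≡ 9 (mod 13); 9·3 ≡ 1, so inverse 3.
N/11 = 364; 364 ≡ 1 (mod 11), inverse 1.
N/4 = 1001; 1001 ≡ 1 (mod 4), inverse 1.
N/7 = 572; 572 ≡ 5 (mod 7); 5·3 ≡ 1, so inverse 3.
x ≡ 12·308·3 + 10·364·1 + 2·1001·1 + 6·572·3 = 27026.
27026 mod 4004 = 3002.

3002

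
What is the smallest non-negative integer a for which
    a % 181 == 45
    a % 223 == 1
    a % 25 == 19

The moduli are pairwise coprime; N = 181·223·25 = 1009075.
N/181 = 5575; 5575 ≡ 145 (mod 181); 145·5 ≡ 1, so inverse 5.
N/223 = 4525; 4525 ≡ 65 (mod 223); 65·199 ≡ 1, so inverse 199.
N/25 = 40363; 40363 ≡ 13 (mod 25); 13·2 ≡ 1, so inverse 2.
a ≡ 45·5575·5 + 1·4525·199 + 19·40363·2 = 3688644.
3688644 mod 1009075 = 661419.

661419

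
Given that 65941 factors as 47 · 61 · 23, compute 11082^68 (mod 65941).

14161

Mod 47: 11082 ≡ 37; by Fermat, exponent reduces to 68 mod 46 = 22; 37^22 ≡ 14 (mod 47).
Mod 61: 11082 ≡ 41; by Fermat, exponent reduces to 68 mod 60 = 8; 41^8 ≡ 9 (mod 61).
Mod 23: 11082 ≡ 19; by Fermat, exponent reduces to 68 mod 22 = 2; 19^2 ≡ 16 (mod 23).
Combine by CRT: x ≡ 14 (mod 47), x ≡ 9 (mod 61), x ≡ 16 (mod 23) ⇒ x ≡ 14161 (mod 65941).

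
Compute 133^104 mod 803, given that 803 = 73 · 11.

661

Mod 73: 133 ≡ 60; by Fermat, exponent reduces to 104 mod 72 = 32; 60^32 ≡ 4 (mod 73).
Mod 11: 133 ≡ 1; by Fermat, exponent reduces to 104 mod 10 = 4; 1^4 ≡ 1 (mod 11).
Combine by CRT: x ≡ 4 (mod 73), x ≡ 1 (mod 11) ⇒ x ≡ 661 (mod 803).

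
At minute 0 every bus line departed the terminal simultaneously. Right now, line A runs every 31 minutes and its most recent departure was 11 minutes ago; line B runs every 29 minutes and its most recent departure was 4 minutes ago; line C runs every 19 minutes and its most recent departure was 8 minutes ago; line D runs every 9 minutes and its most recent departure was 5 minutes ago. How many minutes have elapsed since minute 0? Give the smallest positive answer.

Combine the congruences pairwise.
From t ≡ 11 (mod 31) write t = 11 + 31s. Substituting into t ≡ 4 (mod 29) gives 31s ≡ 22 (mod 29), and since 2⁻¹ ≡ 15 (mod 29), s ≡ 11. Hence t ≡ 11 + 31·11 = 352 (mod 899).
From t ≡ 352 (mod 899) write t = 352 + 899s. Substituting into t ≡ 8 (mod 19) gives 899s ≡ 17 (mod 19), and since 6⁻¹ ≡ 16 (mod 19), s ≡ 6. Hence t ≡ 352 + 899·6 = 5746 (mod 17081).
From t ≡ 5746 (mod 17081) write t = 5746 + 17081s. Substituting into t ≡ 5 (mod 9) gives 17081s ≡ 1 (mod 9), and since 8⁻¹ ≡ 8 (mod 9), s ≡ 8. Hence t ≡ 5746 + 17081·8 = 142394 (mod 153729).

142394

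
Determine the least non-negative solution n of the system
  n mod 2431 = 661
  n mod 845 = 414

gcd(2431, 845) = 13 and 13 | (414 − 661), so the pair is consistent; merging gives n ≡ 105194 (mod 158015), where 158015 = lcm(2431, 845).
The solution is unique modulo lcm(2431, 845) = 158015.

105194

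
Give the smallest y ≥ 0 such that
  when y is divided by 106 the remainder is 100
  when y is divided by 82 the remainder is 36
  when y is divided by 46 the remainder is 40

31688

Combine the congruences pairwise.
gcd(106, 82) = 2 and 2 | (36 − 100), so the pair is consistent; merging gives y ≡ 1266 (mod 4346), where 4346 = lcm(106, 82).
gcd(4346, 46) = 2 and 2 | (40 − 1266), so the pair is consistent; merging gives y ≡ 31688 (mod 99958), where 99958 = lcm(4346, 46).
The solution is unique modulo lcm(106, 82, 46) = 99958.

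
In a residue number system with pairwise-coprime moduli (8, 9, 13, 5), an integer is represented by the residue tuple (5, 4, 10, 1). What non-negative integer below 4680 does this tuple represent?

4261

The moduli are pairwise coprime; N = 8·9·13·5 = 4680.
N/8 = 585; 585 ≡ 1 (mod 8), inverse 1.
N/9 = 520; 520 ≡ 7 (mod 9); 7·4 ≡ 1, so inverse 4.
N/13 = 360; 360 ≡ 9 (mod 13); 9·3 ≡ 1, so inverse 3.
N/5 = 936; 936 ≡ 1 (mod 5), inverse 1.
x ≡ 5·585·1 + 4·520·4 + 10·360·3 + 1·936·1 = 22981.
22981 mod 4680 = 4261.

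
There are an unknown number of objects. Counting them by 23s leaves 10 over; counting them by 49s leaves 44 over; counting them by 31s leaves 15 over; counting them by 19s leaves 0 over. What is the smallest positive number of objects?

126464

The moduli are pairwise coprime; M = 23·49·31·19 = 663803.
M/23 = 28861; 28861 ≡ 19 (mod 23); 19·17 ≡ 1, so inverse 17.
M/49 = 13547; 13547 ≡ 23 (mod 49); 23·32 ≡ 1, so inverse 32.
M/31 = 21413; 21413 ≡ 23 (mod 31); 23·27 ≡ 1, so inverse 27.
M/19 = 34937; 34937 ≡ 15 (mod 19); 15·14 ≡ 1, so inverse 14.
N ≡ 10·28861·17 + 44·13547·32 + 15·21413·27 + 0·34937·14 = 32652811.
32652811 mod 663803 = 126464.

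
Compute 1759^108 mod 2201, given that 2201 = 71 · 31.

1256

Mod 71: 1759 ≡ 55; by Fermat, exponent reduces to 108 mod 70 = 38; 55^38 ≡ 49 (mod 71).
Mod 31: 1759 ≡ 23; by Fermat, exponent reduces to 108 mod 30 = 18; 23^18 ≡ 16 (mod 31).
Combine by CRT: x ≡ 49 (mod 71), x ≡ 16 (mod 31) ⇒ x ≡ 1256 (mod 2201).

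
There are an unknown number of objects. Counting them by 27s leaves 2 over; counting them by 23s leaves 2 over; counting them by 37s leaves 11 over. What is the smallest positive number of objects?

From N ≡ 2 (mod 27) write N = 2 + 27t. Substituting into N ≡ 2 (mod 23) gives 27t ≡ 0 (mod 23), and since 4⁻¹ ≡ 6 (mod 23), t ≡ 0. Hence N ≡ 2 + 27·0 = 2 (mod 621).
From N ≡ 2 (mod 621) write N = 2 + 621t. Substituting into N ≡ 11 (mod 37) gives 621t ≡ 9 (mod 37), and since 29⁻¹ ≡ 23 (mod 37), t ≡ 22. Hence N ≡ 2 + 621·22 = 13664 (mod 22977).

13664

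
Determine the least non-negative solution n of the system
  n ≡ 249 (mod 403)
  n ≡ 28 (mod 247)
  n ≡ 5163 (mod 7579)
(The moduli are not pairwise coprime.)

2832130

gcd(403, 247) = 13 and 13 | (28 − 249), so the pair is consistent; merging gives n ≡ 6697 (mod 7657), where 7657 = lcm(403, 247).
gcd(7657, 7579) = 13 and 13 | (5163 − 6697), so the pair is consistent; merging gives n ≡ 2832130 (mod 4464031), where 4464031 = lcm(7657, 7579).
The solution is unique modulo lcm(403, 247, 7579) = 4464031.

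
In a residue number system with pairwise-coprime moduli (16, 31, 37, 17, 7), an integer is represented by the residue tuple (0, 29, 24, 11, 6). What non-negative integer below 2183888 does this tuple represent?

1319296

The moduli are pairwise coprime; N = 16·31·37·17·7 = 2183888.
N/16 = 136493; 136493 ≡ 13 (mod 16); 13·5 ≡ 1, so inverse 5.
N/31 = 70448; 70448 ≡ 16 (mod 31); 16·2 ≡ 1, so inverse 2.
N/37 = 59024; 59024 ≡ 9 (mod 37); 9·33 ≡ 1, so inverse 33.
N/17 = 128464; 128464 ≡ 12 (mod 17); 12·10 ≡ 1, so inverse 10.
N/7 = 311984; 311984 ≡ 1 (mod 7), inverse 1.
x ≡ 0·136493·5 + 29·70448·2 + 24·59024·33 + 11·128464·10 + 6·311984·1 = 66835936.
66835936 mod 2183888 = 1319296.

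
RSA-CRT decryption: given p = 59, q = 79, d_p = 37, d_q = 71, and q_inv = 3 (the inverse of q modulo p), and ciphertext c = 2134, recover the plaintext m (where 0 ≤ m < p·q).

870

m₁ = c^(d_p) mod p: c ≡ 10 (mod 59), and 10^37 mod 59 = 44.
m₂ = c^(d_q) mod q: c ≡ 1 (mod 79), and 1^71 mod 79 = 1.
h = q_inv·(m₁ − m₂) mod p = 3·(44 − 1) mod 59 = 11.
m = m₂ + h·q = 1 + 11·79 = 870.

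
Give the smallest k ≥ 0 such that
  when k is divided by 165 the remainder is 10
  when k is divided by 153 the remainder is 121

Combine the congruences pairwise.
gcd(165, 153) = 3 and 3 | (121 − 10), so the pair is consistent; merging gives k ≡ 3640 (mod 8415), where 8415 = lcm(165, 153).
The solution is unique modulo lcm(165, 153) = 8415.

3640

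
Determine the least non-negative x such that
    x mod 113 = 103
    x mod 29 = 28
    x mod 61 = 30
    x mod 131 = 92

The moduli are pairwise coprime; N = 113·29·61·131 = 26186507.
N/113 = 231739; 231739 ≡ 89 (mod 113); 89·80 ≡ 1, so inverse 80.
N/29 = 902983; 902983 ≡ 10 (mod 29); 10·3 ≡ 1, so inverse 3.
N/61 = 429287; 429287 ≡ 30 (mod 61); 30·59 ≡ 1, so inverse 59.
N/131 = 199897; 199897 ≡ 122 (mod 131); 122·29 ≡ 1, so inverse 29.
x ≡ 103·231739·80 + 28·902983·3 + 30·429287·59 + 92·199897·29 = 3278543118.
3278543118 mod 26186507 = 5229743.

5229743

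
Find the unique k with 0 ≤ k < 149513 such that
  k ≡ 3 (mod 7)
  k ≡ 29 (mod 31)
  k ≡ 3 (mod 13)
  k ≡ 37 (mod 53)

122944

The moduli are pairwise coprime; N = 7·31·13·53 = 149513.
N/7 = 21359; 21359 ≡ 2 (mod 7); 2·4 ≡ 1, so inverse 4.
N/31 = 4823; 4823 ≡ 18 (mod 31); 18·19 ≡ 1, so inverse 19.
N/13 = 11501; 11501 ≡ 9 (mod 13); 9·3 ≡ 1, so inverse 3.
N/53 = 2821; 2821 ≡ 12 (mod 53); 12·31 ≡ 1, so inverse 31.
k ≡ 3·21359·4 + 29·4823·19 + 3·11501·3 + 37·2821·31 = 6252977.
6252977 mod 149513 = 122944.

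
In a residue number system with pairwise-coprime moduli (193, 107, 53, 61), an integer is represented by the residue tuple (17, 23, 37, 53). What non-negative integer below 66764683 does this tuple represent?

The moduli are pairwise coprime; N = 193·107·53·61 = 66764683.
N/193 = 345931; 345931 ≡ 75 (mod 193); 75·175 ≡ 1, so inverse 175.
N/107 = 623969; 623969 ≡ 52 (mod 107); 52·35 ≡ 1, so inverse 35.
N/53 = 1259711; 1259711 ≡ 7 (mod 53); 7·38 ≡ 1, so inverse 38.
N/61 = 1094503; 1094503 ≡ 41 (mod 61); 41·3 ≡ 1, so inverse 3.
x ≡ 17·345931·175 + 23·623969·35 + 37·1259711·38 + 53·1094503·3 = 3476619413.
3476619413 mod 66764683 = 4855897.

4855897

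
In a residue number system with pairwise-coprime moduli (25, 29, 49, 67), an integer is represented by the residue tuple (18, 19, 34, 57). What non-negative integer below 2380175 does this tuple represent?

1109443

From x ≡ 18 (mod 25) write x = 18 + 25t. Substituting into x ≡ 19 (mod 29) gives 25t ≡ 1 (mod 29), and since 25⁻¹ ≡ 7 (mod 29), t ≡ 7. Hence x ≡ 18 + 25·7 = 193 (mod 725).
From x ≡ 193 (mod 725) write x = 193 + 725t. Substituting into x ≡ 34 (mod 49) gives 725t ≡ 37 (mod 49), and since 39⁻¹ ≡ 44 (mod 49), t ≡ 11. Hence x ≡ 193 + 725·11 = 8168 (mod 35525).
From x ≡ 8168 (mod 35525) write x = 8168 + 35525t. Substituting into x ≡ 57 (mod 67) gives 35525t ≡ 63 (mod 67), and since 15⁻¹ ≡ 9 (mod 67), t ≡ 31. Hence x ≡ 8168 + 35525·31 = 1109443 (mod 2380175).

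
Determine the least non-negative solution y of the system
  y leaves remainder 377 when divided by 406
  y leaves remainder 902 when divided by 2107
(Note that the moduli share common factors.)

19865

Combine the congruences pairwise.
gcd(406, 2107) = 7 and 7 | (902 − 377), so the pair is consistent; merging gives y ≡ 19865 (mod 122206), where 122206 = lcm(406, 2107).
The solution is unique modulo lcm(406, 2107) = 122206.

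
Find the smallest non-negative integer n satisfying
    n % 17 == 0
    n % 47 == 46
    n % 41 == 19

The moduli are pairwise coprime; M = 17·47·41 = 32759.
M/17 = 1927; 1927 ≡ 6 (mod 17); 6·3 ≡ 1, so inverse 3.
M/47 = 697; 697 ≡ 39 (mod 47); 39·41 ≡ 1, so inverse 41.
M/41 = 799; 799 ≡ 20 (mod 41); 20·39 ≡ 1, so inverse 39.
n ≡ 0·1927·3 + 46·697·41 + 19·799·39 = 1906601.
1906601 mod 32759 = 6579.

6579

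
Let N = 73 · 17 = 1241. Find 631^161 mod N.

206

Mod 73: 631 ≡ 47; by Fermat, exponent reduces to 161 mod 72 = 17; 47^17 ≡ 60 (mod 73).
Mod 17: 631 ≡ 2; by Fermat, exponent reduces to 161 mod 16 = 1; 2^1 ≡ 2 (mod 17).
Combine by CRT: x ≡ 60 (mod 73), x ≡ 2 (mod 17) ⇒ x ≡ 206 (mod 1241).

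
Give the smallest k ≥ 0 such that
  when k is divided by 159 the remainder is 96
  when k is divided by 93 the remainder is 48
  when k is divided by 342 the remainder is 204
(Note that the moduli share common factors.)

gcd(159, 93) = 3 and 3 | (48 − 96), so the pair is consistent; merging gives k ≡ 3117 (mod 4929), where 4929 = lcm(159, 93).
gcd(4929, 342) = 3 and 3 | (204 − 3117), so the pair is consistent; merging gives k ≡ 116484 (mod 561906), where 561906 = lcm(4929, 342).
The solution is unique modulo lcm(159, 93, 342) = 561906.

116484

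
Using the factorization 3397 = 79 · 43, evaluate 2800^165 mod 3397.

Mod 79: 2800 ≡ 35; by Fermat, exponent reduces to 165 mod 78 = 9; 35^9 ≡ 17 (mod 79).
Mod 43: 2800 ≡ 5; by Fermat, exponent reduces to 165 mod 42 = 39; 5^39 ≡ 32 (mod 43).
Combine by CRT: x ≡ 17 (mod 79), x ≡ 32 (mod 43) ⇒ x ≡ 333 (mod 3397).

333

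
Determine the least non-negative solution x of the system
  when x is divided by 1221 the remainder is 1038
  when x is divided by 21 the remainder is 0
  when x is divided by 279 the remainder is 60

450366

gcd(1221, 21) = 3 and 3 | (0 − 1038), so the pair is consistent; merging gives x ≡ 5922 (mod 8547), where 8547 = lcm(1221, 21).
gcd(8547, 279) = 3 and 3 | (60 − 5922), so the pair is consistent; merging gives x ≡ 450366 (mod 794871), where 794871 = lcm(8547, 279).
The solution is unique modulo lcm(1221, 21, 279) = 794871.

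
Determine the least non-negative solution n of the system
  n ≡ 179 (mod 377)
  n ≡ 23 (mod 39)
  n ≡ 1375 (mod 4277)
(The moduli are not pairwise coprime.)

Combine the congruences pairwise.
gcd(377, 39) = 13 and 13 | (23 − 179), so the pair is consistent; merging gives n ≡ 179 (mod 1131), where 1131 = lcm(377, 39).
gcd(1131, 4277) = 13 and 13 | (1375 − 179), so the pair is consistent; merging gives n ≡ 61253 (mod 372099), where 372099 = lcm(1131, 4277).
The solution is unique modulo lcm(377, 39, 4277) = 372099.

61253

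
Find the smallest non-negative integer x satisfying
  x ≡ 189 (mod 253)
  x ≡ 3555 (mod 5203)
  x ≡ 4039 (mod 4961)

gcd(253, 5203) = 11 and 11 | (3555 − 189), so the pair is consistent; merging gives x ≡ 19164 (mod 119669), where 119669 = lcm(253, 5203).
gcd(119669, 4961) = 121 and 121 | (4039 − 19164), so the pair is consistent; merging gives x ≡ 1933868 (mod 4906429), where 4906429 = lcm(119669, 4961).
The solution is unique modulo lcm(253, 5203, 4961) = 4906429.

1933868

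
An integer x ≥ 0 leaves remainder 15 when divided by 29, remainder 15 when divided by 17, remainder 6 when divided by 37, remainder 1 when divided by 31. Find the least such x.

542315

The moduli are pairwise coprime; N = 29·17·37·31 = 565471.
N/29 = 19499; 19499 ≡ 11 (mod 29); 11·8 ≡ 1, so inverse 8.
N/17 = 33263; 33263 ≡ 11 (mod 17); 11·14 ≡ 1, so inverse 14.
N/37 = 15283; 15283 ≡ 2 (mod 37); 2·19 ≡ 1, so inverse 19.
N/31 = 18241; 18241 ≡ 13 (mod 31); 13·12 ≡ 1, so inverse 12.
x ≡ 15·19499·8 + 15·33263·14 + 6·15283·19 + 1·18241·12 = 11286264.
11286264 mod 565471 = 542315.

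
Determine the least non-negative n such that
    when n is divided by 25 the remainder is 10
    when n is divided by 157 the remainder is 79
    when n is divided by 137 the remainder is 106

225060

The moduli are pairwise coprime; M = 25·157·137 = 537725.
M/25 = 21509; 21509 ≡ 9 (mod 25); 9·14 ≡ 1, so inverse 14.
M/157 = 3425; 3425 ≡ 128 (mod 157); 128·92 ≡ 1, so inverse 92.
M/137 = 3925; 3925 ≡ 89 (mod 137); 89·117 ≡ 1, so inverse 117.
n ≡ 10·21509·14 + 79·3425·92 + 106·3925·117 = 76582010.
76582010 mod 537725 = 225060.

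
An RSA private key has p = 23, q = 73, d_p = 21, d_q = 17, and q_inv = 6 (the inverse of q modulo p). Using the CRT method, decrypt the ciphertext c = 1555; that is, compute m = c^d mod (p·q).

m₁ = c^(d_p) mod p: c ≡ 14 (mod 23), and 14^21 mod 23 = 5.
m₂ = c^(d_q) mod q: c ≡ 22 (mod 73), and 22^17 mod 73 = 22.
h = q_inv·(m₁ − m₂) mod p = 6·(5 − 22) mod 23 = 13.
m = m₂ + h·q = 22 + 13·73 = 971.

971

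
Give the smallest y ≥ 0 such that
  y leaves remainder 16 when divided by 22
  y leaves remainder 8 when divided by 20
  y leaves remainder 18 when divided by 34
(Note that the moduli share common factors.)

2568

gcd(22, 20) = 2 and 2 | (8 − 16), so the pair is consistent; merging gives y ≡ 148 (mod 220), where 220 = lcm(22, 20).
gcd(220, 34) = 2 and 2 | (18 − 148), so the pair is consistent; merging gives y ≡ 2568 (mod 3740), where 3740 = lcm(220, 34).
The solution is unique modulo lcm(22, 20, 34) = 3740.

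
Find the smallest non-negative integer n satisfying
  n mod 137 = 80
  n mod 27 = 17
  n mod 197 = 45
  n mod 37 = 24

24751322

The moduli are pairwise coprime; M = 137·27·197·37 = 26962011.
M/137 = 196803; 196803 ≡ 71 (mod 137); 71·110 ≡ 1, so inverse 110.
M/27 = 998593; 998593 ≡ 25 (mod 27); 25·13 ≡ 1, so inverse 13.
M/197 = 136863; 136863 ≡ 145 (mod 197); 145·125 ≡ 1, so inverse 125.
M/37 = 728703; 728703 ≡ 25 (mod 37); 25·3 ≡ 1, so inverse 3.
n ≡ 80·196803·110 + 17·998593·13 + 45·136863·125 + 24·728703·3 = 2774876444.
2774876444 mod 26962011 = 24751322.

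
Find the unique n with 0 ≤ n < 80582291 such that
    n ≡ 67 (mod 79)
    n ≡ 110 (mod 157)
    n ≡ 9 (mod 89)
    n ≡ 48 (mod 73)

71448141

The moduli are pairwise coprime; M = 79·157·89·73 = 80582291.
M/79 = 1020029; 1020029 ≡ 60 (mod 79); 60·54 ≡ 1, so inverse 54.
M/157 = 513263; 513263 ≡ 30 (mod 157); 30·89 ≡ 1, so inverse 89.
M/89 = 905419; 905419 ≡ 22 (mod 89); 22·85 ≡ 1, so inverse 85.
M/73 = 1103867; 1103867 ≡ 34 (mod 73); 34·58 ≡ 1, so inverse 58.
n ≡ 67·1020029·54 + 110·513263·89 + 9·905419·85 + 48·1103867·58 = 12481120955.
12481120955 mod 80582291 = 71448141.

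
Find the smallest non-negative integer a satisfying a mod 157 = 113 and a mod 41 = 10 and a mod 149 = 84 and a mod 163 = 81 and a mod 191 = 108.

10748033283

The moduli are pairwise coprime; N = 157·41·149·163·191 = 29860065029.
N/157 = 190191497; 190191497 ≡ 127 (mod 157); 127·68 ≡ 1, so inverse 68.
N/41 = 728294269; 728294269 ≡ 35 (mod 41); 35·34 ≡ 1, so inverse 34.
N/149 = 200403121; 200403121 ≡ 58 (mod 149); 58·18 ≡ 1, so inverse 18.
N/163 = 183190583; 183190583 ≡ 99 (mod 163); 99·28 ≡ 1, so inverse 28.
N/191 = 156335419; 156335419 ≡ 9 (mod 191); 9·85 ≡ 1, so inverse 85.
a ≡ 113·190191497·68 + 10·728294269·34 + 84·200403121·18 + 81·183190583·28 + 108·156335419·85 = 3862696422024.
3862696422024 mod 29860065029 = 10748033283.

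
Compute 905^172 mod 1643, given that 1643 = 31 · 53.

Mod 31: 905 ≡ 6; by Fermat, exponent reduces to 172 mod 30 = 22; 6^22 ≡ 25 (mod 31).
Mod 53: 905 ≡ 4; by Fermat, exponent reduces to 172 mod 52 = 16; 4^16 ≡ 42 (mod 53).
Combine by CRT: x ≡ 25 (mod 31), x ≡ 42 (mod 53) ⇒ x ≡ 1420 (mod 1643).

1420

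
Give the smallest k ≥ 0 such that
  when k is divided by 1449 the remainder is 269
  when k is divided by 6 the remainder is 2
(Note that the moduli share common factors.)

1718

gcd(1449, 6) = 3 and 3 | (2 − 269), so the pair is consistent; merging gives k ≡ 1718 (mod 2898), where 2898 = lcm(1449, 6).
The solution is unique modulo lcm(1449, 6) = 2898.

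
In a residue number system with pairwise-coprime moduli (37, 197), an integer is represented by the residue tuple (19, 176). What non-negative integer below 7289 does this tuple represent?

Combine the congruences pairwise.
From x ≡ 19 (mod 37) write x = 19 + 37t. Substituting into x ≡ 176 (mod 197) gives 37t ≡ 157 (mod 197), and since 37⁻¹ ≡ 16 (mod 197), t ≡ 148. Hence x ≡ 19 + 37·148 = 5495 (mod 7289).

5495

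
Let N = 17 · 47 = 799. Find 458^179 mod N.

Mod 17: 458 ≡ 16; by Fermat, exponent reduces to 179 mod 16 = 3; 16^3 ≡ 16 (mod 17).
Mod 47: 458 ≡ 35; by Fermat, exponent reduces to 179 mod 46 = 41; 35^41 ≡ 10 (mod 47).
Combine by CRT: x ≡ 16 (mod 17), x ≡ 10 (mod 47) ⇒ x ≡ 339 (mod 799).

339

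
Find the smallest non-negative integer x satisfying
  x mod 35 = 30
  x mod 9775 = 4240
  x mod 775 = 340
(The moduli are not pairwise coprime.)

131315

gcd(35, 9775) = 5 and 5 | (4240 − 30), so the pair is consistent; merging gives x ≡ 62890 (mod 68425), where 68425 = lcm(35, 9775).
gcd(68425, 775) = 25 and 25 | (340 − 62890), so the pair is consistent; merging gives x ≡ 131315 (mod 2121175), where 2121175 = lcm(68425, 775).
The solution is unique modulo lcm(35, 9775, 775) = 2121175.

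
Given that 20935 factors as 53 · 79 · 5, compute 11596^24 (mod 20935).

2961

Mod 53: 11596 ≡ 42; 42^24 ≡ 46 (mod 53).
Mod 79: 11596 ≡ 62; 62^24 ≡ 38 (mod 79).
Mod 5: 11596 ≡ 1; since 4 | 24, by Fermat 1^24 ≡ 1 (mod 5).
Combine by CRT: x ≡ 46 (mod 53), x ≡ 38 (mod 79), x ≡ 1 (mod 5) ⇒ x ≡ 2961 (mod 20935).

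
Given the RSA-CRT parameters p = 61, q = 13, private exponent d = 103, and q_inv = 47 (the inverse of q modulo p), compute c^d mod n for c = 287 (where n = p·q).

495

d_p = d mod (p−1) = 103 mod 60 = 43; d_q = d mod (q−1) = 7.
m₁ = c^(d_p) mod p: c ≡ 43 (mod 61), and 43^43 mod 61 = 7.
m₂ = c^(d_q) mod q: c ≡ 1 (mod 13), and 1^7 mod 13 = 1.
h = q_inv·(m₁ − m₂) mod p = 47·(7 − 1) mod 61 = 38.
m = m₂ + h·q = 1 + 38·13 = 495.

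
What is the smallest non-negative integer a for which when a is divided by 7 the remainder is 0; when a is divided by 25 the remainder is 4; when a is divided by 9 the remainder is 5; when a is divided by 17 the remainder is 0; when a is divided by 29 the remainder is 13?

The moduli are pairwise coprime; N = 7·25·9·17·29 = 776475.
N/7 = 110925; 110925 ≡ 3 (mod 7); 3·5 ≡ 1, so inverse 5.
N/25 = 31059; 31059 ≡ 9 (mod 25); 9·14 ≡ 1, so inverse 14.
N/9 = 86275; 86275 ≡ 1 (mod 9), inverse 1.
N/17 = 45675; 45675 ≡ 13 (mod 17); 13·4 ≡ 1, so inverse 4.
N/29 = 26775; 26775 ≡ 8 (mod 29); 8·11 ≡ 1, so inverse 11.
a ≡ 0·110925·5 + 4·31059·14 + 5·86275·1 + 0·45675·4 + 13·26775·11 = 5999504.
5999504 mod 776475 = 564179.

564179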